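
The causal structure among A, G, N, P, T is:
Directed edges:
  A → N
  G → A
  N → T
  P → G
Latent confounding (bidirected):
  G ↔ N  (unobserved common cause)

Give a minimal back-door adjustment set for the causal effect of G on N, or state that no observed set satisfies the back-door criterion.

desc(G)\{G}={A,N,T}; candidates ⊆ {P}.
G↔N: latent back-door arc(s) into G.
size 0: {}; under {} G still reaches {N,P,T} ∋ N.
size 1: {P}; under {P} G still reaches {N,T} ∋ N.
G↔N cannot be blocked by any observed set — no back-door set.

G→N: no observed back-door set.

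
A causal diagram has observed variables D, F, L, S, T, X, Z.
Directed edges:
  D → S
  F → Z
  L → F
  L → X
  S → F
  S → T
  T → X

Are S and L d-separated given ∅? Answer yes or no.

Bayes-Ball from S | ∅ reaches {D,F,T,X,Z}.
L ∉ reach(S|∅) ⇒ S ⊥ L | ∅.

Yes — S ⊥ L | ∅.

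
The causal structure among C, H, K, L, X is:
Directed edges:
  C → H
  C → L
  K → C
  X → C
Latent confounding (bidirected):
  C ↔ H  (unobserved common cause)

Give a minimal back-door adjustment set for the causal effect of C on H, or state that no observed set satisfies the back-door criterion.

desc(C)\{C}={H,L}; candidates ⊆ {K,X}.
C↔H: latent back-door arc(s) into C.
size 0: {}; under {} C still reaches {H,K,X} ∋ H.
size 1: {K}, {X}; under {K} C still reaches {H,X} ∋ H.
size 2: {K,X}; under {K,X} C still reaches {H} ∋ H.
C↔H cannot be blocked by any observed set — no back-door set.

C→H: no observed back-door set.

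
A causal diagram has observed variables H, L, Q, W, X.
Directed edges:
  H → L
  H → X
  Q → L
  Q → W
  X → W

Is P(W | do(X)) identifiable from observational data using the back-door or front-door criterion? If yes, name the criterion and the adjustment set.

desc(X)\{X}={W}; candidates ⊆ {H,L,Q}.
∅: X⊥W given ∅ in G with X→· removed — back-door holds.
P(W|do(X)) = P(W|X) — no adjustment needed.

P(W|do(X)): backdoor, adjust for ∅.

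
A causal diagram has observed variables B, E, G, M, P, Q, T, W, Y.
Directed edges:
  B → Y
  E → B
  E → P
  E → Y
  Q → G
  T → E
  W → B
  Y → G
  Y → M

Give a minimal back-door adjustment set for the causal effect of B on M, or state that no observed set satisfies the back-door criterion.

B→M: minimal back-door set {E}.

desc(B)\{B}={G,M,Y}; candidates ⊆ {E,P,Q,T,W}.
size 0: {}; under {} B still reaches {E,G,M,P,T,W,Y} ∋ M.
{E}: B⊥M given {E} in G with B→· removed — back-door holds.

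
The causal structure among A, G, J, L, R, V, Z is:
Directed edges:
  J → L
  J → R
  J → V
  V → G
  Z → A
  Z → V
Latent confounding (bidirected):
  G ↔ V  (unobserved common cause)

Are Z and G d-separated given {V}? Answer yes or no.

No — Z and G are d-connected given {V}.

Bayes-Ball from Z | {V} reaches {A,G,J,L,R}.
G ∈ reach(Z|{V}) ⇒ Z ⊥̸ G | {V}.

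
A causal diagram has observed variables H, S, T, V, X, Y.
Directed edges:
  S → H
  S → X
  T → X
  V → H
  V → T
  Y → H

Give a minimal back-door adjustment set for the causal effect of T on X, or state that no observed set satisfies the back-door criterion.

T→X: minimal back-door set ∅.

desc(T)\{T}={X}; candidates ⊆ {H,S,V,Y}.
∅: T⊥X given ∅ in G with T→· removed — back-door holds.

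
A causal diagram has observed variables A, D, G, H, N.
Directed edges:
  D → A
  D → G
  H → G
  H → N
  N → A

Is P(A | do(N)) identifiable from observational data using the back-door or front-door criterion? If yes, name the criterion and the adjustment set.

desc(N)\{N}={A}; candidates ⊆ {D,G,H}.
∅: N⊥A given ∅ in G with N→· removed — back-door holds.
P(A|do(N)) = P(A|N) — no adjustment needed.

P(A|do(N)): backdoor, adjust for ∅.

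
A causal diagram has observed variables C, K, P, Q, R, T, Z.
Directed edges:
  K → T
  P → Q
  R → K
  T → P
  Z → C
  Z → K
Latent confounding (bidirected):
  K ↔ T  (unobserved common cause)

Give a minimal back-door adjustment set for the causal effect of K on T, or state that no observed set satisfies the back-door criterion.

K→T: no observed back-door set.

desc(K)\{K}={P,Q,T}; candidates ⊆ {C,R,Z}.
K↔T: latent back-door arc(s) into K.
size 0: {}; under {} K still reaches {C,P,Q,R,T,Z} ∋ T.
size 1: {C}, {R}, {Z}; under {C} K still reaches {P,Q,R,T,Z} ∋ T.
size 2: {C,R}, {C,Z}, {R,Z}; under {C,R} K still reaches {P,Q,T,Z} ∋ T.
K↔T cannot be blocked by any observed set — no back-door set.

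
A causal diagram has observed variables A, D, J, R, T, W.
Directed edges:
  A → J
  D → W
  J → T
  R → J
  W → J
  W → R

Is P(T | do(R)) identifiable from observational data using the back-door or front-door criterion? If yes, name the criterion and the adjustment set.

desc(R)\{R}={J,T}; candidates ⊆ {A,D,W}.
size 0: {}; under {} R still reaches {D,J,T,W} ∋ T.
{W}: R⊥T given {W} in G with R→· removed — back-door holds.
P(T|do(R)) = Σ_{W} P(T|R,W)·P(W).

P(T|do(R)): backdoor, adjust for {W}.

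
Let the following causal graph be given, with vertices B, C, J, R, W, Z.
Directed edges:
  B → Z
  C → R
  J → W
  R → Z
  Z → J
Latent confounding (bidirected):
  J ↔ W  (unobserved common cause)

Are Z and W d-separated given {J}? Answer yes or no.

Bayes-Ball from Z | {J} reaches {B,C,R,W}.
W ∈ reach(Z|{J}) ⇒ Z ⊥̸ W | {J}.

No — Z and W are d-connected given {J}.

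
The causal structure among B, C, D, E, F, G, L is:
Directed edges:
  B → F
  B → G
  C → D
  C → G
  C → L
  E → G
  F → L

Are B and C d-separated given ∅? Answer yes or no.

Bayes-Ball from B | ∅ reaches {F,G,L}.
C ∉ reach(B|∅) ⇒ B ⊥ C | ∅.

Yes — B ⊥ C | ∅.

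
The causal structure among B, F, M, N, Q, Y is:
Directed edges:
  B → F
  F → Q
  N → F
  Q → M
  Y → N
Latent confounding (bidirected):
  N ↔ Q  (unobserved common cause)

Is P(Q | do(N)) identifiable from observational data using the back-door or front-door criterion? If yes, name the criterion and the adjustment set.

P(Q|do(N)): frontdoor, adjust for {F}.

desc(N)\{N}={F,M,Q}; candidates ⊆ {B,Y}.
N↔Q: latent back-door arc(s) into N.
size 0: {}; under {} N still reaches {M,Q,Y} ∋ Q.
size 1: {B}, {Y}; under {B} N still reaches {M,Q,Y} ∋ Q.
size 2: {B,Y}; under {B,Y} N still reaches {M,Q} ∋ Q.
N↔Q cannot be blocked by any observed set — no back-door set.
{F}: (i) intercepts every directed N→Q path; (ii) no back-door N→{F}; (iii) {N} blocks every back-door {F}→Q. Front-door holds.
P(Q|do(N)) = Σ_{F} P(F|N) Σ_{N'} P(Q|F,N')P(N').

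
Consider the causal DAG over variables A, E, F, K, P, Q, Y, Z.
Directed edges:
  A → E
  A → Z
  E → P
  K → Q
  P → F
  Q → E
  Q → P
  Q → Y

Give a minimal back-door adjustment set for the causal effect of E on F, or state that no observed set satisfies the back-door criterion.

E→F: minimal back-door set {Q}.

desc(E)\{E}={F,P}; candidates ⊆ {A,K,Q,Y,Z}.
size 0: {}; under {} E still reaches {A,F,K,P,Q,Y,Z} ∋ F.
{Q}: E⊥F given {Q} in G with E→· removed — back-door holds.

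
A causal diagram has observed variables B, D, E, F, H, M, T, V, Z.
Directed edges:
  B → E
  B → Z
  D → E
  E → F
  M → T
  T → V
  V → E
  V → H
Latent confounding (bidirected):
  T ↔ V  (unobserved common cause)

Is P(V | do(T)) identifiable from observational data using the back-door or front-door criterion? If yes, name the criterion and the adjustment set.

P(V|do(T)): not identifiable (no BD/FD set).

desc(T)\{T}={E,F,H,V}; candidates ⊆ {B,D,M,Z}.
T↔V: latent back-door arc(s) into T.
size 0: {}; under {} T still reaches {E,F,H,M,V} ∋ V.
size 1: {B}, {D}, {M} …(+1); under {B} T still reaches {E,F,H,M,V} ∋ V.
size 2: {B,D}, {B,M}, {B,Z} …(+3); under {B,D} T still reaches {E,F,H,M,V} ∋ V.
T↔V cannot be blocked by any observed set — no back-door set.
No mediator lies on a directed T→…→V path.
Neither criterion identifies P(V|do(T)) in this graph.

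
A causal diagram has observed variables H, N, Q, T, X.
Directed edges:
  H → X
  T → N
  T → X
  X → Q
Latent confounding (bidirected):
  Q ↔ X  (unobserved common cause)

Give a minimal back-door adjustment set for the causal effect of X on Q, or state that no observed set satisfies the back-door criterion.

X→Q: no observed back-door set.

desc(X)\{X}={Q}; candidates ⊆ {H,N,T}.
X↔Q: latent back-door arc(s) into X.
size 0: {}; under {} X still reaches {H,N,Q,T} ∋ Q.
size 1: {H}, {N}, {T}; under {H} X still reaches {N,Q,T} ∋ Q.
size 2: {H,N}, {H,T}, {N,T}; under {H,N} X still reaches {Q,T} ∋ Q.
X↔Q cannot be blocked by any observed set — no back-door set.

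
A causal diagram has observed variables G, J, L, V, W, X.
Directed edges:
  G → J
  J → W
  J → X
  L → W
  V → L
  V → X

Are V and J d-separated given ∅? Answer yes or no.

Yes — V ⊥ J | ∅.

Bayes-Ball from V | ∅ reaches {L,W,X}.
J ∉ reach(V|∅) ⇒ V ⊥ J | ∅.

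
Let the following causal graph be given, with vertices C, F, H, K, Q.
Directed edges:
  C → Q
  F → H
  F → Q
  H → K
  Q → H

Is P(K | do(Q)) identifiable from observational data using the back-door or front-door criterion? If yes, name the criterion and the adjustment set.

P(K|do(Q)): backdoor, adjust for {F}.

desc(Q)\{Q}={H,K}; candidates ⊆ {C,F}.
size 0: {}; under {} Q still reaches {C,F,H,K} ∋ K.
{F}: Q⊥K given {F} in G with Q→· removed — back-door holds.
P(K|do(Q)) = Σ_{F} P(K|Q,F)·P(F).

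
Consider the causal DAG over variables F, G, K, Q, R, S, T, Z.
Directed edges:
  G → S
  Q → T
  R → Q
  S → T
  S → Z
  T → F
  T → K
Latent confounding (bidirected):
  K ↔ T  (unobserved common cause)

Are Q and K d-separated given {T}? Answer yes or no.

Bayes-Ball from Q | {T} reaches {G,K,R,S,Z}.
K ∈ reach(Q|{T}) ⇒ Q ⊥̸ K | {T}.

No — Q and K are d-connected given {T}.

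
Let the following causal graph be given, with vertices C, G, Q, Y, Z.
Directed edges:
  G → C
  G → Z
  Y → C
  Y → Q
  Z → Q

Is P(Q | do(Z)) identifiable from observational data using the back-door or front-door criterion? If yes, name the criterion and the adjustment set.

P(Q|do(Z)): backdoor, adjust for ∅.

desc(Z)\{Z}={Q}; candidates ⊆ {C,G,Y}.
∅: Z⊥Q given ∅ in G with Z→· removed — back-door holds.
P(Q|do(Z)) = P(Q|Z) — no adjustment needed.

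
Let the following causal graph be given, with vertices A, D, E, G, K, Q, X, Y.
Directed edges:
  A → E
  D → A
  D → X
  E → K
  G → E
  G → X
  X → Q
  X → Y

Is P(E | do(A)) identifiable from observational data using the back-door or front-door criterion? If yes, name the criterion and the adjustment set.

P(E|do(A)): backdoor, adjust for ∅.

desc(A)\{A}={E,K}; candidates ⊆ {D,G,Q,X,Y}.
∅: A⊥E given ∅ in G with A→· removed — back-door holds.
P(E|do(A)) = P(E|A) — no adjustment needed.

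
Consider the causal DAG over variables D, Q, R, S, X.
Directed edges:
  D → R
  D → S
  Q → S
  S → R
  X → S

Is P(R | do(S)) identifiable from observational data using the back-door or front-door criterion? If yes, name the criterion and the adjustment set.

desc(S)\{S}={R}; candidates ⊆ {D,Q,X}.
size 0: {}; under {} S still reaches {D,Q,R,X} ∋ R.
{D}: S⊥R given {D} in G with S→· removed — back-door holds.
P(R|do(S)) = Σ_{D} P(R|S,D)·P(D).

P(R|do(S)): backdoor, adjust for {D}.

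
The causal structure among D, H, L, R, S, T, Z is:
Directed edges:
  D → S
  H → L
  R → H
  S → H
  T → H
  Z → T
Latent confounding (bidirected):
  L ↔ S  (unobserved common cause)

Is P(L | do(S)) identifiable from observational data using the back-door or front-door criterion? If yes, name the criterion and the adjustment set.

P(L|do(S)): frontdoor, adjust for {H}.

desc(S)\{S}={H,L}; candidates ⊆ {D,R,T,Z}.
S↔L: latent back-door arc(s) into S.
size 0: {}; under {} S still reaches {D,L} ∋ L.
size 1: {D}, {R}, {T} …(+1); under {D} S still reaches {L} ∋ L.
size 2: {D,R}, {D,T}, {D,Z} …(+3); under {D,R} S still reaches {L} ∋ L.
S↔L cannot be blocked by any observed set — no back-door set.
{H}: (i) intercepts every directed S→L path; (ii) no back-door S→{H}; (iii) {S} blocks every back-door {H}→L. Front-door holds.
P(L|do(S)) = Σ_{H} P(H|S) Σ_{S'} P(L|H,S')P(S').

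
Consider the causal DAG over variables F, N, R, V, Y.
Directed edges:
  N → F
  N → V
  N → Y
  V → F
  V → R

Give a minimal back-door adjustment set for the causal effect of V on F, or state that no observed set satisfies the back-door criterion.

V→F: minimal back-door set {N}.

desc(V)\{V}={F,R}; candidates ⊆ {N,Y}.
size 0: {}; under {} V still reaches {F,N,Y} ∋ F.
{N}: V⊥F given {N} in G with V→· removed — back-door holds.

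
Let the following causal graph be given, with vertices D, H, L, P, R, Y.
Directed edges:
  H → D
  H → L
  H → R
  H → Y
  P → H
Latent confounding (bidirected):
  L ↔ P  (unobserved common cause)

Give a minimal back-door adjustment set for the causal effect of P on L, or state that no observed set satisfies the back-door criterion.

P→L: no observed back-door set.

desc(P)\{P}={D,H,L,R,Y}; candidates ⊆ {—}.
P↔L: latent back-door arc(s) into P.
size 0: {}; under {} P still reaches {L} ∋ L.
P↔L cannot be blocked by any observed set — no back-door set.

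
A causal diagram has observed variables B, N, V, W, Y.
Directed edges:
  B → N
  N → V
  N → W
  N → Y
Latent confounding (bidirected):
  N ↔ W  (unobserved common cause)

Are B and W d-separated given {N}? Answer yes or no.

No — B and W are d-connected given {N}.

Bayes-Ball from B | {N} reaches {W}.
W ∈ reach(B|{N}) ⇒ B ⊥̸ W | {N}.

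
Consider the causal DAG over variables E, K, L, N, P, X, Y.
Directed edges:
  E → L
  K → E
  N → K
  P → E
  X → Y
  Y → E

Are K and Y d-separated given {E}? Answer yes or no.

No — K and Y are d-connected given {E}.

Bayes-Ball from K | {E} reaches {N,P,X,Y}.
Y ∈ reach(K|{E}) ⇒ K ⊥̸ Y | {E}.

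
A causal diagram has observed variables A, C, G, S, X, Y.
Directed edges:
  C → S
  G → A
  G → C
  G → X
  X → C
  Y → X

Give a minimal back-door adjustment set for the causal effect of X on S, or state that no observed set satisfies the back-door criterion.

desc(X)\{X}={C,S}; candidates ⊆ {A,G,Y}.
size 0: {}; under {} X still reaches {A,C,G,S,Y} ∋ S.
{G}: X⊥S given {G} in G with X→· removed — back-door holds.

X→S: minimal back-door set {G}.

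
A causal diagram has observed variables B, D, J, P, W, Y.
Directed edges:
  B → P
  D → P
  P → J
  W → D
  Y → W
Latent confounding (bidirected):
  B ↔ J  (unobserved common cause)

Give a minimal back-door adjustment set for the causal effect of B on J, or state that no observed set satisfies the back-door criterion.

B→J: no observed back-door set.

desc(B)\{B}={J,P}; candidates ⊆ {D,W,Y}.
B↔J: latent back-door arc(s) into B.
size 0: {}; under {} B still reaches {J} ∋ J.
size 1: {D}, {W}, {Y}; under {D} B still reaches {J} ∋ J.
size 2: {D,W}, {D,Y}, {W,Y}; under {D,W} B still reaches {J} ∋ J.
B↔J cannot be blocked by any observed set — no back-door set.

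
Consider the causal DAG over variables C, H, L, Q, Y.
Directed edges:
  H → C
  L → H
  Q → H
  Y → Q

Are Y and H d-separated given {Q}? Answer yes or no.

Yes — Y ⊥ H | {Q}.

Bayes-Ball from Y | {Q} reaches ∅.
H ∉ reach(Y|{Q}) ⇒ Y ⊥ H | {Q}.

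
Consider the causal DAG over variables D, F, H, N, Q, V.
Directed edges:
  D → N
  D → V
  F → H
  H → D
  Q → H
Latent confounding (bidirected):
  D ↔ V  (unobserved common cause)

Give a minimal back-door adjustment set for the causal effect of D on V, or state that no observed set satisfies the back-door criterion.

desc(D)\{D}={N,V}; candidates ⊆ {F,H,Q}.
D↔V: latent back-door arc(s) into D.
size 0: {}; under {} D still reaches {F,H,Q,V} ∋ V.
size 1: {F}, {H}, {Q}; under {F} D still reaches {H,Q,V} ∋ V.
size 2: {F,H}, {F,Q}, {H,Q}; under {F,H} D still reaches {V} ∋ V.
D↔V cannot be blocked by any observed set — no back-door set.

D→V: no observed back-door set.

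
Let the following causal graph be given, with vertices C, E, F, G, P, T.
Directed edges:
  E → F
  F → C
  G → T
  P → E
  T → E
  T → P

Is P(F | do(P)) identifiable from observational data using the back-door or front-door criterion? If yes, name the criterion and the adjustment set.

desc(P)\{P}={C,E,F}; candidates ⊆ {G,T}.
size 0: {}; under {} P still reaches {C,E,F,G,T} ∋ F.
{T}: P⊥F given {T} in G with P→· removed — back-door holds.
P(F|do(P)) = Σ_{T} P(F|P,T)·P(T).

P(F|do(P)): backdoor, adjust for {T}.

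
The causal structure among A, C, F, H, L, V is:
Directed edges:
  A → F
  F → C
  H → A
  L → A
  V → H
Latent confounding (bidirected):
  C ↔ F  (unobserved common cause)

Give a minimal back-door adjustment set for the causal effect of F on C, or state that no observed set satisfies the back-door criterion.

desc(F)\{F}={C}; candidates ⊆ {A,H,L,V}.
F↔C: latent back-door arc(s) into F.
size 0: {}; under {} F still reaches {A,C,H,L,V} ∋ C.
size 1: {A}, {H}, {L} …(+1); under {A} F still reaches {C} ∋ C.
size 2: {A,H}, {A,L}, {A,V} …(+3); under {A,H} F still reaches {C} ∋ C.
F↔C cannot be blocked by any observed set — no back-door set.

F→C: no observed back-door set.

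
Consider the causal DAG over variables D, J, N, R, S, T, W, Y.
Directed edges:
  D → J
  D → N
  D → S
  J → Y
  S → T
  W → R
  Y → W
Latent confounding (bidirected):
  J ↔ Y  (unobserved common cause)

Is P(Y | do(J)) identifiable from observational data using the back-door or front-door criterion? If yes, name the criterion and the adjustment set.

desc(J)\{J}={R,W,Y}; candidates ⊆ {D,N,S,T}.
J↔Y: latent back-door arc(s) into J.
size 0: {}; under {} J still reaches {D,N,R,S,T,W,Y} ∋ Y.
size 1: {D}, {N}, {S} …(+1); under {D} J still reaches {R,W,Y} ∋ Y.
size 2: {D,N}, {D,S}, {D,T} …(+3); under {D,N} J still reaches {R,W,Y} ∋ Y.
J↔Y cannot be blocked by any observed set — no back-door set.
No mediator lies on a directed J→…→Y path.
Neither criterion identifies P(Y|do(J)) in this graph.

P(Y|do(J)): not identifiable (no BD/FD set).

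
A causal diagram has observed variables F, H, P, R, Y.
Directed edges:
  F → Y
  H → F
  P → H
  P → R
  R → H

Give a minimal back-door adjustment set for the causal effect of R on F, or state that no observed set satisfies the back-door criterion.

desc(R)\{R}={F,H,Y}; candidates ⊆ {P}.
size 0: {}; under {} R still reaches {F,H,P,Y} ∋ F.
{P}: R⊥F given {P} in G with R→· removed — back-door holds.

R→F: minimal back-door set {P}.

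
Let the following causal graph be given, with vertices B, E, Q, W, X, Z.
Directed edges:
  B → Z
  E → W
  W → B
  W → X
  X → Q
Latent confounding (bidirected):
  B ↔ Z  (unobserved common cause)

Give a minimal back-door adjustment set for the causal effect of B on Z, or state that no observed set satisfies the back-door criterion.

desc(B)\{B}={Z}; candidates ⊆ {E,Q,W,X}.
B↔Z: latent back-door arc(s) into B.
size 0: {}; under {} B still reaches {E,Q,W,X,Z} ∋ Z.
size 1: {E}, {Q}, {W} …(+1); under {E} B still reaches {Q,W,X,Z} ∋ Z.
size 2: {E,Q}, {E,W}, {E,X} …(+3); under {E,Q} B still reaches {W,X,Z} ∋ Z.
B↔Z cannot be blocked by any observed set — no back-door set.

B→Z: no observed back-door set.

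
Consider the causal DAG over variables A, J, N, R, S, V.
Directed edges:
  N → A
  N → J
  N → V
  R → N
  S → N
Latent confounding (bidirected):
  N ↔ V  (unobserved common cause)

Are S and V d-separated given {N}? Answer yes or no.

No — S and V are d-connected given {N}.

Bayes-Ball from S | {N} reaches {R,V}.
V ∈ reach(S|{N}) ⇒ S ⊥̸ V | {N}.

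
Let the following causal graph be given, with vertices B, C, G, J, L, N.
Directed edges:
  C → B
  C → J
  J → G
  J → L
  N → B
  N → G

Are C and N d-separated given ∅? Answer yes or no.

Yes — C ⊥ N | ∅.

Bayes-Ball from C | ∅ reaches {B,G,J,L}.
N ∉ reach(C|∅) ⇒ C ⊥ N | ∅.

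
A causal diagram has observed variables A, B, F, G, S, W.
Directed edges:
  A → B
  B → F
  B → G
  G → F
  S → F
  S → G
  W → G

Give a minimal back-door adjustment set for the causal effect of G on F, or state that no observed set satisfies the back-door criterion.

G→F: minimal back-door set {B, S}.

desc(G)\{G}={F}; candidates ⊆ {A,B,S,W}.
size 0: {}; under {} G still reaches {A,B,F,S,W} ∋ F.
size 1: {A}, {B}, {S} …(+1); under {A} G still reaches {B,F,S,W} ∋ F.
{B,S}: G⊥F given {B,S} in G with G→· removed — back-door holds.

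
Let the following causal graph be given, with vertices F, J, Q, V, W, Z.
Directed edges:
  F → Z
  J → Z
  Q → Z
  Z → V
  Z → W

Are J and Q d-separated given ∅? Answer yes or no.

Bayes-Ball from J | ∅ reaches {V,W,Z}.
Q ∉ reach(J|∅) ⇒ J ⊥ Q | ∅.

Yes — J ⊥ Q | ∅.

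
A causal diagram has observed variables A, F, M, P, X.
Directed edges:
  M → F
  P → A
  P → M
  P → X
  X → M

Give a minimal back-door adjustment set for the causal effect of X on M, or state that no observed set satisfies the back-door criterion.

X→M: minimal back-door set {P}.

desc(X)\{X}={F,M}; candidates ⊆ {A,P}.
size 0: {}; under {} X still reaches {A,F,M,P} ∋ M.
{P}: X⊥M given {P} in G with X→· removed — back-door holds.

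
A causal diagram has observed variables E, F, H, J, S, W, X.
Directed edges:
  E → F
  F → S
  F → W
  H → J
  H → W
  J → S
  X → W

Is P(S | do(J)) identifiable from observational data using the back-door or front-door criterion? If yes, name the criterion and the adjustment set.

P(S|do(J)): backdoor, adjust for ∅.

desc(J)\{J}={S}; candidates ⊆ {E,F,H,W,X}.
∅: J⊥S given ∅ in G with J→· removed — back-door holds.
P(S|do(J)) = P(S|J) — no adjustment needed.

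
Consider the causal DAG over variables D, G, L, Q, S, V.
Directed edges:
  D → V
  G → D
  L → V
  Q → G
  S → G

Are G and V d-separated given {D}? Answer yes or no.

Bayes-Ball from G | {D} reaches {Q,S}.
V ∉ reach(G|{D}) ⇒ G ⊥ V | {D}.

Yes — G ⊥ V | {D}.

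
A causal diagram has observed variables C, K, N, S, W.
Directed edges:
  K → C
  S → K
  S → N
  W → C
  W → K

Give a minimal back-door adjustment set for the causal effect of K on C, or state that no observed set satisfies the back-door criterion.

K→C: minimal back-door set {W}.

desc(K)\{K}={C}; candidates ⊆ {N,S,W}.
size 0: {}; under {} K still reaches {C,N,S,W} ∋ C.
{W}: K⊥C given {W} in G with K→· removed — back-door holds.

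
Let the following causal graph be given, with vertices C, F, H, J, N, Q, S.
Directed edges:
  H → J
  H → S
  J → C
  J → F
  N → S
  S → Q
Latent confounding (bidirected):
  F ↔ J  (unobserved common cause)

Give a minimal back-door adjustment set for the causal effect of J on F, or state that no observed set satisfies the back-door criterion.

desc(J)\{J}={C,F}; candidates ⊆ {H,N,Q,S}.
J↔F: latent back-door arc(s) into J.
size 0: {}; under {} J still reaches {F,H,Q,S} ∋ F.
size 1: {H}, {N}, {Q} …(+1); under {H} J still reaches {F} ∋ F.
size 2: {H,N}, {H,Q}, {H,S} …(+3); under {H,N} J still reaches {F} ∋ F.
J↔F cannot be blocked by any observed set — no back-door set.

J→F: no observed back-door set.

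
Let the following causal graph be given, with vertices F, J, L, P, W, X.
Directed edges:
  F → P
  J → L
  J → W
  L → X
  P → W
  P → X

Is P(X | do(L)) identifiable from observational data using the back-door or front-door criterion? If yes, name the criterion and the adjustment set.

P(X|do(L)): backdoor, adjust for ∅.

desc(L)\{L}={X}; candidates ⊆ {F,J,P,W}.
∅: L⊥X given ∅ in G with L→· removed — back-door holds.
P(X|do(L)) = P(X|L) — no adjustment needed.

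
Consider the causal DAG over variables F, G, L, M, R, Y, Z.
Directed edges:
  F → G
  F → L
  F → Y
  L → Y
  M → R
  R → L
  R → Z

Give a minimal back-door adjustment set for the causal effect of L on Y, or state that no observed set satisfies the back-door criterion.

desc(L)\{L}={Y}; candidates ⊆ {F,G,M,R,Z}.
size 0: {}; under {} L still reaches {F,G,M,R,Y,Z} ∋ Y.
{F}: L⊥Y given {F} in G with L→· removed — back-door holds.

L→Y: minimal back-door set {F}.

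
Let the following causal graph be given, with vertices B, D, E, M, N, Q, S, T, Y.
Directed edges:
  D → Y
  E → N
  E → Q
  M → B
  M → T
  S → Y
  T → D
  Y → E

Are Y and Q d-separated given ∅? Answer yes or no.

Bayes-Ball from Y | ∅ reaches {B,D,E,M,N,Q,S,T}.
Q ∈ reach(Y|∅) ⇒ Y ⊥̸ Q | ∅.

No — Y and Q are d-connected given ∅.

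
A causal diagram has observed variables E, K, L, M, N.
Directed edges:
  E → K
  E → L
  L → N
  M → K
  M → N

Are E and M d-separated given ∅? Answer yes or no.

Bayes-Ball from E | ∅ reaches {K,L,N}.
M ∉ reach(E|∅) ⇒ E ⊥ M | ∅.

Yes — E ⊥ M | ∅.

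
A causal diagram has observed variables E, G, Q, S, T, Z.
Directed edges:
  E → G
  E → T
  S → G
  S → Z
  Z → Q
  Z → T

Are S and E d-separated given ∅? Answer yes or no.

Bayes-Ball from S | ∅ reaches {G,Q,T,Z}.
E ∉ reach(S|∅) ⇒ S ⊥ E | ∅.

Yes — S ⊥ E | ∅.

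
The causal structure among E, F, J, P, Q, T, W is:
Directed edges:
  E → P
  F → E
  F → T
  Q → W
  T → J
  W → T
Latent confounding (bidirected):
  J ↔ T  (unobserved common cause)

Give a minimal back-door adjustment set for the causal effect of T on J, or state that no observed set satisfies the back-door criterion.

desc(T)\{T}={J}; candidates ⊆ {E,F,P,Q,W}.
T↔J: latent back-door arc(s) into T.
size 0: {}; under {} T still reaches {E,F,J,P,Q,W} ∋ J.
size 1: {E}, {F}, {P} …(+2); under {E} T still reaches {F,J,Q,W} ∋ J.
size 2: {E,F}, {E,P}, {E,Q} …(+7); under {E,F} T still reaches {J,Q,W} ∋ J.
T↔J cannot be blocked by any observed set — no back-door set.

T→J: no observed back-door set.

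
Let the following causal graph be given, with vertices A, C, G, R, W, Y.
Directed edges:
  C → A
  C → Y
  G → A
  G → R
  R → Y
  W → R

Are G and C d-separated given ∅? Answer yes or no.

Bayes-Ball from G | ∅ reaches {A,R,Y}.
C ∉ reach(G|∅) ⇒ G ⊥ C | ∅.

Yes — G ⊥ C | ∅.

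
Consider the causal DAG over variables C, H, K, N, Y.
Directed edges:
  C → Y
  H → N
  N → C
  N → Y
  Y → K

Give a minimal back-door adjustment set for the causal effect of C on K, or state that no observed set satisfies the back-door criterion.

desc(C)\{C}={K,Y}; candidates ⊆ {H,N}.
size 0: {}; under {} C still reaches {H,K,N,Y} ∋ K.
{N}: C⊥K given {N} in G with C→· removed — back-door holds.

C→K: minimal back-door set {N}.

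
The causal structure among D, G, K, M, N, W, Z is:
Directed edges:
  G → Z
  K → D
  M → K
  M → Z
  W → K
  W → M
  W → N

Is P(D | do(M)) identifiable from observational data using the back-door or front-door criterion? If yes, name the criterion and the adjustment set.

desc(M)\{M}={D,K,Z}; candidates ⊆ {G,N,W}.
size 0: {}; under {} M still reaches {D,K,N,W} ∋ D.
{W}: M⊥D given {W} in G with M→· removed — back-door holds.
P(D|do(M)) = Σ_{W} P(D|M,W)·P(W).

P(D|do(M)): backdoor, adjust for {W}.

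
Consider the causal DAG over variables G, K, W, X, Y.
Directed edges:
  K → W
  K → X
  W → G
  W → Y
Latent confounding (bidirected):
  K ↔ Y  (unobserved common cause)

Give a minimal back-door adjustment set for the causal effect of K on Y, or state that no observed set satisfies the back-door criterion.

desc(K)\{K}={G,W,X,Y}; candidates ⊆ {—}.
K↔Y: latent back-door arc(s) into K.
size 0: {}; under {} K still reaches {Y} ∋ Y.
K↔Y cannot be blocked by any observed set — no back-door set.

K→Y: no observed back-door set.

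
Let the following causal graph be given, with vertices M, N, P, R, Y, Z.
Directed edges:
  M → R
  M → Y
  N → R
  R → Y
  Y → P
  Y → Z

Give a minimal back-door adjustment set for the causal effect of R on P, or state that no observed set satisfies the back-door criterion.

desc(R)\{R}={P,Y,Z}; candidates ⊆ {M,N}.
size 0: {}; under {} R still reaches {M,N,P,Y,Z} ∋ P.
{M}: R⊥P given {M} in G with R→· removed — back-door holds.

R→P: minimal back-door set {M}.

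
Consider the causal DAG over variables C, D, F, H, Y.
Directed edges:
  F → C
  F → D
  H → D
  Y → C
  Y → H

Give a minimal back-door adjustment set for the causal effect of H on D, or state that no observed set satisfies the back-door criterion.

desc(H)\{H}={D}; candidates ⊆ {C,F,Y}.
∅: H⊥D given ∅ in G with H→· removed — back-door holds.

H→D: minimal back-door set ∅.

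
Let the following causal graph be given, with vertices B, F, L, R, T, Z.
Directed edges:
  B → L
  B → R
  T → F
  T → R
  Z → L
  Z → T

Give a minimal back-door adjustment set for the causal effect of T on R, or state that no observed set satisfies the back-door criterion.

T→R: minimal back-door set ∅.

desc(T)\{T}={F,R}; candidates ⊆ {B,L,Z}.
∅: T⊥R given ∅ in G with T→· removed — back-door holds.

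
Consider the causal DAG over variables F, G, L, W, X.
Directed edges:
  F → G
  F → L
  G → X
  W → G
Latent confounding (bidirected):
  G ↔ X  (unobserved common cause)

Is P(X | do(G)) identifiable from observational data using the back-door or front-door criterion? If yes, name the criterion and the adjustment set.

P(X|do(G)): not identifiable (no BD/FD set).

desc(G)\{G}={X}; candidates ⊆ {F,L,W}.
G↔X: latent back-door arc(s) into G.
size 0: {}; under {} G still reaches {F,L,W,X} ∋ X.
size 1: {F}, {L}, {W}; under {F} G still reaches {W,X} ∋ X.
size 2: {F,L}, {F,W}, {L,W}; under {F,L} G still reaches {W,X} ∋ X.
G↔X cannot be blocked by any observed set — no back-door set.
No mediator lies on a directed G→…→X path.
Neither criterion identifies P(X|do(G)) in this graph.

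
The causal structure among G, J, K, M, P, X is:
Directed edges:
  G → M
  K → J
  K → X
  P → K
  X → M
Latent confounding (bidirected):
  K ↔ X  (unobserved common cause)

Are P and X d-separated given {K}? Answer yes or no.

Bayes-Ball from P | {K} reaches {M,X}.
X ∈ reach(P|{K}) ⇒ P ⊥̸ X | {K}.

No — P and X are d-connected given {K}.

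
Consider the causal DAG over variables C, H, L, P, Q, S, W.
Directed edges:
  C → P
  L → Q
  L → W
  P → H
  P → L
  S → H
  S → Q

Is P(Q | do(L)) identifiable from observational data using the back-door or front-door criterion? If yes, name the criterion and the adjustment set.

P(Q|do(L)): backdoor, adjust for ∅.

desc(L)\{L}={Q,W}; candidates ⊆ {C,H,P,S}.
∅: L⊥Q given ∅ in G with L→· removed — back-door holds.
P(Q|do(L)) = P(Q|L) — no adjustment needed.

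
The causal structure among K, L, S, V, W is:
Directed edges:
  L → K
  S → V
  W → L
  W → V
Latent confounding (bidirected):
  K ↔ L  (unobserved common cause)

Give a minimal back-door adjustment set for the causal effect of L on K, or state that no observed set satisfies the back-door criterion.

L→K: no observed back-door set.

desc(L)\{L}={K}; candidates ⊆ {S,V,W}.
L↔K: latent back-door arc(s) into L.
size 0: {}; under {} L still reaches {K,V,W} ∋ K.
size 1: {S}, {V}, {W}; under {S} L still reaches {K,V,W} ∋ K.
size 2: {S,V}, {S,W}, {V,W}; under {S,V} L still reaches {K,W} ∋ K.
L↔K cannot be blocked by any observed set — no back-door set.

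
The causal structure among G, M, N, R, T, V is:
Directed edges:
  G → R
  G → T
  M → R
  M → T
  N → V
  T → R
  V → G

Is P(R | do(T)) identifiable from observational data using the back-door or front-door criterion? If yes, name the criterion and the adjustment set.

desc(T)\{T}={R}; candidates ⊆ {G,M,N,V}.
size 0: {}; under {} T still reaches {G,M,N,R,V} ∋ R.
size 1: {G}, {M}, {N} …(+1); under {G} T still reaches {M,R} ∋ R.
{G,M}: T⊥R given {G,M} in G with T→· removed — back-door holds.
P(R|do(T)) = Σ_{G,M} P(R|T,G,M)·P(G,M).

P(R|do(T)): backdoor, adjust for {G, M}.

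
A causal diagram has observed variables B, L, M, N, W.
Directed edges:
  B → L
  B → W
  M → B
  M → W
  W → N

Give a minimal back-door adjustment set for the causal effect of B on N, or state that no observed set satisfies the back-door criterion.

B→N: minimal back-door set {M}.

desc(B)\{B}={L,N,W}; candidates ⊆ {M}.
size 0: {}; under {} B still reaches {M,N,W} ∋ N.
{M}: B⊥N given {M} in G with B→· removed — back-door holds.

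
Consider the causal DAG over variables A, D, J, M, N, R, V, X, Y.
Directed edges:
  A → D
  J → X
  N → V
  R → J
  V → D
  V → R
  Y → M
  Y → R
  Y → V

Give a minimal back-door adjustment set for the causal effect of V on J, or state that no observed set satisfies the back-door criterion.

desc(V)\{V}={D,J,R,X}; candidates ⊆ {A,M,N,Y}.
size 0: {}; under {} V still reaches {J,M,N,R,X,Y} ∋ J.
{Y}: V⊥J given {Y} in G with V→· removed — back-door holds.

V→J: minimal back-door set {Y}.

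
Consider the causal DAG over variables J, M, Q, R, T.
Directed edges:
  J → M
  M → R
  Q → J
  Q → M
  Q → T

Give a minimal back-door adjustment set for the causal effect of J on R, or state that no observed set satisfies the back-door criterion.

J→R: minimal back-door set {Q}.

desc(J)\{J}={M,R}; candidates ⊆ {Q,T}.
size 0: {}; under {} J still reaches {M,Q,R,T} ∋ R.
{Q}: J⊥R given {Q} in G with J→· removed — back-door holds.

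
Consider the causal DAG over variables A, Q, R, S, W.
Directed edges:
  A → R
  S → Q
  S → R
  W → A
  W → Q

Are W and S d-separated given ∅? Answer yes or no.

Bayes-Ball from W | ∅ reaches {A,Q,R}.
S ∉ reach(W|∅) ⇒ W ⊥ S | ∅.

Yes — W ⊥ S | ∅.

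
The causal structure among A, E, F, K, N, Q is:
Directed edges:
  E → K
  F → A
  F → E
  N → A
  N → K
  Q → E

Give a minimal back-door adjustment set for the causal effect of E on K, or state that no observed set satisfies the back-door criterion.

E→K: minimal back-door set ∅.

desc(E)\{E}={K}; candidates ⊆ {A,F,N,Q}.
∅: E⊥K given ∅ in G with E→· removed — back-door holds.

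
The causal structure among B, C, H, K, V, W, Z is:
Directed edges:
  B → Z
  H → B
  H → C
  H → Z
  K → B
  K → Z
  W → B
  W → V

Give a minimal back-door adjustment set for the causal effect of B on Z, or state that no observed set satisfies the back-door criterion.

B→Z: minimal back-door set {H, K}.

desc(B)\{B}={Z}; candidates ⊆ {C,H,K,V,W}.
size 0: {}; under {} B still reaches {C,H,K,V,W,Z} ∋ Z.
size 1: {C}, {H}, {K} …(+2); under {C} B still reaches {H,K,V,W,Z} ∋ Z.
{H,K}: B⊥Z given {H,K} in G with B→· removed — back-door holds.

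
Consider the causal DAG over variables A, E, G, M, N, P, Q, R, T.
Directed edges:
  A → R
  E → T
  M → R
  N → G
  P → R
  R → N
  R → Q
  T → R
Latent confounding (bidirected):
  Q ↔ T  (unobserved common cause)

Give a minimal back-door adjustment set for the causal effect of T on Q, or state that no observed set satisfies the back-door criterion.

T→Q: no observed back-door set.

desc(T)\{T}={G,N,Q,R}; candidates ⊆ {A,E,M,P}.
T↔Q: latent back-door arc(s) into T.
size 0: {}; under {} T still reaches {E,Q} ∋ Q.
size 1: {A}, {E}, {M} …(+1); under {A} T still reaches {E,Q} ∋ Q.
size 2: {A,E}, {A,M}, {A,P} …(+3); under {A,E} T still reaches {Q} ∋ Q.
T↔Q cannot be blocked by any observed set — no back-door set.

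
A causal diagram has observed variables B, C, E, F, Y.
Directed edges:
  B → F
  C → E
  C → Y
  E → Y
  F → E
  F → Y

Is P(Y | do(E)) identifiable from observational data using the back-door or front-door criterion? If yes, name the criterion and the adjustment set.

desc(E)\{E}={Y}; candidates ⊆ {B,C,F}.
size 0: {}; under {} E still reaches {B,C,F,Y} ∋ Y.
size 1: {B}, {C}, {F}; under {B} E still reaches {C,F,Y} ∋ Y.
{C,F}: E⊥Y given {C,F} in G with E→· removed — back-door holds.
P(Y|do(E)) = Σ_{C,F} P(Y|E,C,F)·P(C,F).

P(Y|do(E)): backdoor, adjust for {C, F}.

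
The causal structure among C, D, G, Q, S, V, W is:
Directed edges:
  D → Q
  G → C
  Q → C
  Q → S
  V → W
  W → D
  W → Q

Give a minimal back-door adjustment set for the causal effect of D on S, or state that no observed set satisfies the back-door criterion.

D→S: minimal back-door set {W}.

desc(D)\{D}={C,Q,S}; candidates ⊆ {G,V,W}.
size 0: {}; under {} D still reaches {C,Q,S,V,W} ∋ S.
{W}: D⊥S given {W} in G with D→· removed — back-door holds.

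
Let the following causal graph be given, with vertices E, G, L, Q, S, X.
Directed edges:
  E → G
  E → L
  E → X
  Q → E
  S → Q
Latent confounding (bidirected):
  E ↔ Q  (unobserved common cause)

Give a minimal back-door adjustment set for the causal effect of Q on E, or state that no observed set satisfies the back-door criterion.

Q→E: no observed back-door set.

desc(Q)\{Q}={E,G,L,X}; candidates ⊆ {S}.
Q↔E: latent back-door arc(s) into Q.
size 0: {}; under {} Q still reaches {E,G,L,S,X} ∋ E.
size 1: {S}; under {S} Q still reaches {E,G,L,X} ∋ E.
Q↔E cannot be blocked by any observed set — no back-door set.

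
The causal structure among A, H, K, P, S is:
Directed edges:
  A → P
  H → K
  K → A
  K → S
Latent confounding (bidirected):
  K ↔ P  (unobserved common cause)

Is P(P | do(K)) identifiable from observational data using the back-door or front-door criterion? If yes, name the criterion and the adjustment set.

desc(K)\{K}={A,P,S}; candidates ⊆ {H}.
K↔P: latent back-door arc(s) into K.
size 0: {}; under {} K still reaches {H,P} ∋ P.
size 1: {H}; under {H} K still reaches {P} ∋ P.
K↔P cannot be blocked by any observed set — no back-door set.
{A}: (i) intercepts every directed K→P path; (ii) no back-door K→{A}; (iii) {K} blocks every back-door {A}→P. Front-door holds.
P(P|do(K)) = Σ_{A} P(A|K) Σ_{K'} P(P|A,K')P(K').

P(P|do(K)): frontdoor, adjust for {A}.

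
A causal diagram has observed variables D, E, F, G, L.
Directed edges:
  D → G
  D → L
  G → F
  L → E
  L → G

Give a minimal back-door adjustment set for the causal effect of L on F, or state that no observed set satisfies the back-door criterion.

L→F: minimal back-door set {D}.

desc(L)\{L}={E,F,G}; candidates ⊆ {D}.
size 0: {}; under {} L still reaches {D,F,G} ∋ F.
{D}: L⊥F given {D} in G with L→· removed — back-door holds.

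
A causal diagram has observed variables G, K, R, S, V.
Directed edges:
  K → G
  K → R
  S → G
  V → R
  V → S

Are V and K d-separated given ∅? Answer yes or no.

Yes — V ⊥ K | ∅.

Bayes-Ball from V | ∅ reaches {G,R,S}.
K ∉ reach(V|∅) ⇒ V ⊥ K | ∅.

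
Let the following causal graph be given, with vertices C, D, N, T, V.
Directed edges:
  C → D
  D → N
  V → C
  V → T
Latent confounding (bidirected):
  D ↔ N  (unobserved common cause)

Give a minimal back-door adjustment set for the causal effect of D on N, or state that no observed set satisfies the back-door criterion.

desc(D)\{D}={N}; candidates ⊆ {C,T,V}.
D↔N: latent back-door arc(s) into D.
size 0: {}; under {} D still reaches {C,N,T,V} ∋ N.
size 1: {C}, {T}, {V}; under {C} D still reaches {N} ∋ N.
size 2: {C,T}, {C,V}, {T,V}; under {C,T} D still reaches {N} ∋ N.
D↔N cannot be blocked by any observed set — no back-door set.

D→N: no observed back-door set.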